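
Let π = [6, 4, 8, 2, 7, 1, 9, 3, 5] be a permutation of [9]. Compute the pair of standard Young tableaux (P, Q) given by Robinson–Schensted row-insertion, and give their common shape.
P = [1, 3, 5] / [2, 7, 9] / [4, 8] / [6];  Q = [1, 3, 7] / [2, 5, 9] / [4, 8] / [6];  common shape = (3, 3, 2, 1)

Row-insert the values π_1, π_2, … into P one at a time, bumping the leftmost entry strictly greater than the inserted value down to the next row. The recording tableau Q records, in position (i, j), the step at which that cell was added to P.
  Insert 6 (step 1): P = [6];  Q = [1]
  Insert 4 (step 2): P = [4] / [6];  Q = [1] / [2]
  Insert 8 (step 3): P = [4, 8] / [6];  Q = [1, 3] / [2]
  Insert 2 (step 4): P = [2, 8] / [4] / [6];  Q = [1, 3] / [2] / [4]
  Insert 7 (step 5): P = [2, 7] / [4, 8] / [6];  Q = [1, 3] / [2, 5] / [4]
  Insert 1 (step 6): P = [1, 7] / [2, 8] / [4] / [6];  Q = [1, 3] / [2, 5] / [4] / [6]
  Insert 9 (step 7): P = [1, 7, 9] / [2, 8] / [4] / [6];  Q = [1, 3, 7] / [2, 5] / [4] / [6]
  Insert 3 (step 8): P = [1, 3, 9] / [2, 7] / [4, 8] / [6];  Q = [1, 3, 7] / [2, 5] / [4, 8] / [6]
  Insert 5 (step 9): P = [1, 3, 5] / [2, 7, 9] / [4, 8] / [6];  Q = [1, 3, 7] / [2, 5, 9] / [4, 8] / [6]
Final shape: (3, 3, 2, 1).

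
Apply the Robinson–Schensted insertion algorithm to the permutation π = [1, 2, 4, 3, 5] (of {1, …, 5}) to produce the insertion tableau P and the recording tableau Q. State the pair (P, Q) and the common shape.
P = [1, 2, 3, 5] / [4];  Q = [1, 2, 3, 5] / [4];  common shape = (4, 1)

Row-insert the values π_1, π_2, … into P one at a time, bumping the leftmost entry strictly greater than the inserted value down to the next row. The recording tableau Q records, in position (i, j), the step at which that cell was added to P.
  Insert 1 (step 1): P = [1];  Q = [1]
  Insert 2 (step 2): P = [1, 2];  Q = [1, 2]
  Insert 4 (step 3): P = [1, 2, 4];  Q = [1, 2, 3]
  Insert 3 (step 4): P = [1, 2, 3] / [4];  Q = [1, 2, 3] / [4]
  Insert 5 (step 5): P = [1, 2, 3, 5] / [4];  Q = [1, 2, 3, 5] / [4]
Final shape: (4, 1).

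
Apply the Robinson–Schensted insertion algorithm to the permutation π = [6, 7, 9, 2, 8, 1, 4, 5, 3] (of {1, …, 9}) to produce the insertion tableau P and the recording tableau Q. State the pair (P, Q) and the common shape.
P = [1, 3, 5] / [2, 4, 8] / [6, 7] / [9];  Q = [1, 2, 3] / [4, 5, 8] / [6, 7] / [9];  common shape = (3, 3, 2, 1)

Row-insert the values π_1, π_2, … into P one at a time, bumping the leftmost entry strictly greater than the inserted value down to the next row. The recording tableau Q records, in position (i, j), the step at which that cell was added to P.
  Insert 6 (step 1): P = [6];  Q = [1]
  Insert 7 (step 2): P = [6, 7];  Q = [1, 2]
  Insert 9 (step 3): P = [6, 7, 9];  Q = [1, 2, 3]
  Insert 2 (step 4): P = [2, 7, 9] / [6];  Q = [1, 2, 3] / [4]
  Insert 8 (step 5): P = [2, 7, 8] / [6, 9];  Q = [1, 2, 3] / [4, 5]
  Insert 1 (step 6): P = [1, 7, 8] / [2, 9] / [6];  Q = [1, 2, 3] / [4, 5] / [6]
  Insert 4 (step 7): P = [1, 4, 8] / [2, 7] / [6, 9];  Q = [1, 2, 3] / [4, 5] / [6, 7]
  Insert 5 (step 8): P = [1, 4, 5] / [2, 7, 8] / [6, 9];  Q = [1, 2, 3] / [4, 5, 8] / [6, 7]
  Insert 3 (step 9): P = [1, 3, 5] / [2, 4, 8] / [6, 7] / [9];  Q = [1, 2, 3] / [4, 5, 8] / [6, 7] / [9]
Final shape: (3, 3, 2, 1).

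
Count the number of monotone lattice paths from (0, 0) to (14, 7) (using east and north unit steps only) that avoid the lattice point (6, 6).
Number of paths = 107964

Total paths from (0, 0) to (14, 7): C(21, 14) = 116280. Paths through (6, 6): (paths (0, 0) → (6, 6)) × (paths (6, 6) → (14, 7)) = C(12, 6) · C(9, 8) = 924 · 9 = 8316. Avoidance count = 116280 − 8316 = 107964.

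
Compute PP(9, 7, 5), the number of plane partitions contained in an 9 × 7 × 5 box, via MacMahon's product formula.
PP(9, 7, 5) = 2424984388825856

Evaluate the triple product over i = 1..9, j = 1..7, k = 1..5. The factors are (2/1) · (3/2) · (4/3) · (5/4) · (6/5) · (3/2) · (4/3) · (5/4) · … (315 factors total). The numerators and denominators telescope so the product is an integer; carrying out the multiplication exactly gives PP(9, 7, 5) = 2424984388825856.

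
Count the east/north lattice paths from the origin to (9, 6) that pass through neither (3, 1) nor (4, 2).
Number of paths = 2275

Inclusion–exclusion. Total paths: C(15, 9) = 5005. Through P₁: C(4, 3)·C(11, 6) = 1848. Through P₂: C(6, 4)·C(9, 5) = 1890. Since P₁ is strictly southwest of P₂, a monotone path through both must visit P₁ then P₂; paths through both = C(4, 3)·C(2, 1)·C(9, 5) = 1008. Avoid both = 5005 − 1848 − 1890 + 1008 = 2275.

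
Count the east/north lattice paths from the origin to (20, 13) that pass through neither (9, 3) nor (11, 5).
Number of paths = 421472040

Inclusion–exclusion. Total paths: C(33, 20) = 573166440. Through P₁: C(12, 9)·C(21, 11) = 77597520. Through P₂: C(16, 11)·C(17, 9) = 106186080. Since P₁ is strictly southwest of P₂, a monotone path through both must visit P₁ then P₂; paths through both = C(12, 9)·C(4, 2)·C(17, 9) = 32089200. Avoid both = 573166440 − 77597520 − 106186080 + 32089200 = 421472040.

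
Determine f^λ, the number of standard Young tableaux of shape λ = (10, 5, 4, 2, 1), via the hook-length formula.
# SYT of shape (10, 5, 4, 2, 1) = 1066965900

Hook-length formula: f^λ = n! / Π hook(c), product over all cells c of the Young diagram. For λ = (10, 5, 4, 2, 1), n = 22 boxes. Hook lengths by row (left-to-right, top-to-bottom): [14, 12, 10, 9, 7, 5, 4, 3, 2, 1]; [8, 6, 4, 3, 1]; [6, 4, 2, 1]; [3, 1]; [1]. Product of hooks = 1053455155200. So f^λ = 22! / 1053455155200 = 1124000727777607680000 / 1053455155200 = 1066965900.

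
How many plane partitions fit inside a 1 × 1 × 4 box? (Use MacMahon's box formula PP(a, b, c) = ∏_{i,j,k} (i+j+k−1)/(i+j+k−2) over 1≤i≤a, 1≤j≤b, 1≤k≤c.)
PP(1, 1, 4) = 5

Evaluate the triple product over i = 1..1, j = 1..1, k = 1..4. The factors are (2/1) · (3/2) · (4/3) · (5/4). The numerators and denominators telescope so the product is an integer; carrying out the multiplication exactly gives PP(1, 1, 4) = 5.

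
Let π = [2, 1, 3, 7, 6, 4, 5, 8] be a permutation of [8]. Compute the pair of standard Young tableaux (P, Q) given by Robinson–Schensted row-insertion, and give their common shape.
P = [1, 3, 4, 5, 8] / [2, 6] / [7];  Q = [1, 3, 4, 7, 8] / [2, 5] / [6];  common shape = (5, 2, 1)

Row-insert the values π_1, π_2, … into P one at a time, bumping the leftmost entry strictly greater than the inserted value down to the next row. The recording tableau Q records, in position (i, j), the step at which that cell was added to P.
  Insert 2 (step 1): P = [2];  Q = [1]
  Insert 1 (step 2): P = [1] / [2];  Q = [1] / [2]
  Insert 3 (step 3): P = [1, 3] / [2];  Q = [1, 3] / [2]
  Insert 7 (step 4): P = [1, 3, 7] / [2];  Q = [1, 3, 4] / [2]
  Insert 6 (step 5): P = [1, 3, 6] / [2, 7];  Q = [1, 3, 4] / [2, 5]
  Insert 4 (step 6): P = [1, 3, 4] / [2, 6] / [7];  Q = [1, 3, 4] / [2, 5] / [6]
  Insert 5 (step 7): P = [1, 3, 4, 5] / [2, 6] / [7];  Q = [1, 3, 4, 7] / [2, 5] / [6]
  Insert 8 (step 8): P = [1, 3, 4, 5, 8] / [2, 6] / [7];  Q = [1, 3, 4, 7, 8] / [2, 5] / [6]
Final shape: (5, 2, 1).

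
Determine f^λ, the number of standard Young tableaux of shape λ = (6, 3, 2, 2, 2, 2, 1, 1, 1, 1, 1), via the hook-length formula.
# SYT of shape (6, 3, 2, 2, 2, 2, 1, 1, 1, 1, 1) = 224062839

Hook-length formula: f^λ = n! / Π hook(c), product over all cells c of the Young diagram. For λ = (6, 3, 2, 2, 2, 2, 1, 1, 1, 1, 1), n = 22 boxes. Hook lengths by row (left-to-right, top-to-bottom): [16, 10, 5, 3, 2, 1]; [12, 6, 1]; [10, 4]; [9, 3]; [8, 2]; [7, 1]; [5]; [4]; [3]; [2]; [1]. Product of hooks = 5016453120000. So f^λ = 22! / 5016453120000 = 1124000727777607680000 / 5016453120000 = 224062839.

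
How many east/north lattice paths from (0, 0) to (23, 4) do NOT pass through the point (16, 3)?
Number of paths = 9798

Total paths from (0, 0) to (23, 4): C(27, 23) = 17550. Paths through (16, 3): (paths (0, 0) → (16, 3)) × (paths (16, 3) → (23, 4)) = C(19, 16) · C(8, 7) = 969 · 8 = 7752. Avoidance count = 17550 − 7752 = 9798.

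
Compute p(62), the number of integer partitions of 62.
p(62) = 1300156

Compute p(n) via the recurrence p(n, m) = p(n, m−1) + p(n−m, m), where p(n, m) counts partitions of n with all parts ≤ m and p(n) = p(n, n). The base cases are p(0, m) = 1 and p(n, 0) = 0 for n > 0. Filling the table yields p(62) = 1300156. (Euler's pentagonal recurrence is an alternative.)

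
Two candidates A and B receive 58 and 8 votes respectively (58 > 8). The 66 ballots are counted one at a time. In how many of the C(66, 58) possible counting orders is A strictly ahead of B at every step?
Strict-lead orderings = 4351191000

Total orderings of the 66 votes with 58 for A: C(66, 58) = 5743572120. By the Bertrand ballot formula (Cycle Lemma / reflection principle), the number of orderings in which A is strictly ahead of B throughout is (p − q)/(p + q) · C(p + q, p) = (58 − 8)/(58 + 8) · 5743572120 = 4351191000.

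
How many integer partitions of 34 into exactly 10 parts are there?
p(34, 10 parts) = 1204

Partitions of n into exactly k parts are in bijection with partitions of n − k into at most k parts (subtract 1 from each part). So p(34, exactly 10) = p(24, parts ≤ 10). Computing via the recurrence p(m, j) = p(m, j−1) + p(m−j, j) gives 1204.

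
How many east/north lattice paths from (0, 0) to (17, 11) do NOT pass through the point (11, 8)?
Number of paths = 15125292

Total paths from (0, 0) to (17, 11): C(28, 17) = 21474180. Paths through (11, 8): (paths (0, 0) → (11, 8)) × (paths (11, 8) → (17, 11)) = C(19, 11) · C(9, 6) = 75582 · 84 = 6348888. Avoidance count = 21474180 − 6348888 = 15125292.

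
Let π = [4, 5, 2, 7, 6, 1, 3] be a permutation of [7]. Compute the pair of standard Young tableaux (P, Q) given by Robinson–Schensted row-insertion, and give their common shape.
P = [1, 3, 6] / [2, 5] / [4, 7];  Q = [1, 2, 4] / [3, 5] / [6, 7];  common shape = (3, 2, 2)

Row-insert the values π_1, π_2, … into P one at a time, bumping the leftmost entry strictly greater than the inserted value down to the next row. The recording tableau Q records, in position (i, j), the step at which that cell was added to P.
  Insert 4 (step 1): P = [4];  Q = [1]
  Insert 5 (step 2): P = [4, 5];  Q = [1, 2]
  Insert 2 (step 3): P = [2, 5] / [4];  Q = [1, 2] / [3]
  Insert 7 (step 4): P = [2, 5, 7] / [4];  Q = [1, 2, 4] / [3]
  Insert 6 (step 5): P = [2, 5, 6] / [4, 7];  Q = [1, 2, 4] / [3, 5]
  Insert 1 (step 6): P = [1, 5, 6] / [2, 7] / [4];  Q = [1, 2, 4] / [3, 5] / [6]
  Insert 3 (step 7): P = [1, 3, 6] / [2, 5] / [4, 7];  Q = [1, 2, 4] / [3, 5] / [6, 7]
Final shape: (3, 2, 2).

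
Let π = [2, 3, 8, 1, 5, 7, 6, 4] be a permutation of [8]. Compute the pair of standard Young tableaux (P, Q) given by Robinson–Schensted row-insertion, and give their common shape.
P = [1, 3, 4, 6] / [2, 5] / [7] / [8];  Q = [1, 2, 3, 6] / [4, 5] / [7] / [8];  common shape = (4, 2, 1, 1)

Row-insert the values π_1, π_2, … into P one at a time, bumping the leftmost entry strictly greater than the inserted value down to the next row. The recording tableau Q records, in position (i, j), the step at which that cell was added to P.
  Insert 2 (step 1): P = [2];  Q = [1]
  Insert 3 (step 2): P = [2, 3];  Q = [1, 2]
  Insert 8 (step 3): P = [2, 3, 8];  Q = [1, 2, 3]
  Insert 1 (step 4): P = [1, 3, 8] / [2];  Q = [1, 2, 3] / [4]
  Insert 5 (step 5): P = [1, 3, 5] / [2, 8];  Q = [1, 2, 3] / [4, 5]
  Insert 7 (step 6): P = [1, 3, 5, 7] / [2, 8];  Q = [1, 2, 3, 6] / [4, 5]
  Insert 6 (step 7): P = [1, 3, 5, 6] / [2, 7] / [8];  Q = [1, 2, 3, 6] / [4, 5] / [7]
  Insert 4 (step 8): P = [1, 3, 4, 6] / [2, 5] / [7] / [8];  Q = [1, 2, 3, 6] / [4, 5] / [7] / [8]
Final shape: (4, 2, 1, 1).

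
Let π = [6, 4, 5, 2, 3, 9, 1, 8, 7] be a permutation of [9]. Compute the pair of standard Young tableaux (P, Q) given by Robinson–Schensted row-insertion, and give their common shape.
P = [1, 3, 7] / [2, 5, 8] / [4, 9] / [6];  Q = [1, 3, 6] / [2, 5, 8] / [4, 9] / [7];  common shape = (3, 3, 2, 1)

Row-insert the values π_1, π_2, … into P one at a time, bumping the leftmost entry strictly greater than the inserted value down to the next row. The recording tableau Q records, in position (i, j), the step at which that cell was added to P.
  Insert 6 (step 1): P = [6];  Q = [1]
  Insert 4 (step 2): P = [4] / [6];  Q = [1] / [2]
  Insert 5 (step 3): P = [4, 5] / [6];  Q = [1, 3] / [2]
  Insert 2 (step 4): P = [2, 5] / [4] / [6];  Q = [1, 3] / [2] / [4]
  Insert 3 (step 5): P = [2, 3] / [4, 5] / [6];  Q = [1, 3] / [2, 5] / [4]
  Insert 9 (step 6): P = [2, 3, 9] / [4, 5] / [6];  Q = [1, 3, 6] / [2, 5] / [4]
  Insert 1 (step 7): P = [1, 3, 9] / [2, 5] / [4] / [6];  Q = [1, 3, 6] / [2, 5] / [4] / [7]
  Insert 8 (step 8): P = [1, 3, 8] / [2, 5, 9] / [4] / [6];  Q = [1, 3, 6] / [2, 5, 8] / [4] / [7]
  Insert 7 (step 9): P = [1, 3, 7] / [2, 5, 8] / [4, 9] / [6];  Q = [1, 3, 6] / [2, 5, 8] / [4, 9] / [7]
Final shape: (3, 3, 2, 1).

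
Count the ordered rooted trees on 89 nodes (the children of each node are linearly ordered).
C_88 = 64633260585762914370496637486146181462681535261000

These ordered rooted trees are counted by the Catalan number C_n = (1/(n + 1)) · C(2n, n). For n = 88: C_88 = (1/89) · C(176, 88) = 5752360192132899378974200736267010150178656638229000/89 = 64633260585762914370496637486146181462681535261000.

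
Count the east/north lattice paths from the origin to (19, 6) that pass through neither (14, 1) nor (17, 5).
Number of paths = 95893

Inclusion–exclusion. Total paths: C(25, 19) = 177100. Through P₁: C(15, 14)·C(10, 5) = 3780. Through P₂: C(22, 17)·C(3, 2) = 79002. Since P₁ is strictly southwest of P₂, a monotone path through both must visit P₁ then P₂; paths through both = C(15, 14)·C(7, 3)·C(3, 2) = 1575. Avoid both = 177100 − 3780 − 79002 + 1575 = 95893.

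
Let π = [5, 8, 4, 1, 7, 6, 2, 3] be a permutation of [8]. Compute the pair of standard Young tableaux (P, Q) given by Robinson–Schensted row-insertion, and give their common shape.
P = [1, 2, 3] / [4, 6] / [5, 7] / [8];  Q = [1, 2, 8] / [3, 5] / [4, 6] / [7];  common shape = (3, 2, 2, 1)

Row-insert the values π_1, π_2, … into P one at a time, bumping the leftmost entry strictly greater than the inserted value down to the next row. The recording tableau Q records, in position (i, j), the step at which that cell was added to P.
  Insert 5 (step 1): P = [5];  Q = [1]
  Insert 8 (step 2): P = [5, 8];  Q = [1, 2]
  Insert 4 (step 3): P = [4, 8] / [5];  Q = [1, 2] / [3]
  Insert 1 (step 4): P = [1, 8] / [4] / [5];  Q = [1, 2] / [3] / [4]
  Insert 7 (step 5): P = [1, 7] / [4, 8] / [5];  Q = [1, 2] / [3, 5] / [4]
  Insert 6 (step 6): P = [1, 6] / [4, 7] / [5, 8];  Q = [1, 2] / [3, 5] / [4, 6]
  Insert 2 (step 7): P = [1, 2] / [4, 6] / [5, 7] / [8];  Q = [1, 2] / [3, 5] / [4, 6] / [7]
  Insert 3 (step 8): P = [1, 2, 3] / [4, 6] / [5, 7] / [8];  Q = [1, 2, 8] / [3, 5] / [4, 6] / [7]
Final shape: (3, 2, 2, 1).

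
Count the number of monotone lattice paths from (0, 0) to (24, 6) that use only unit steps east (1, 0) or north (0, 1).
Number of paths = 593775

A monotone lattice path from (0, 0) to (24, 6) consists of 24 east steps and 6 north steps in some order, so it is determined by which 24 of the 30 steps are east. The count is C(30, 24) = 593775.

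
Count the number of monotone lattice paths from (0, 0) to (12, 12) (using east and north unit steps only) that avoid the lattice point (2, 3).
Number of paths = 1780376

Total paths from (0, 0) to (12, 12): C(24, 12) = 2704156. Paths through (2, 3): (paths (0, 0) → (2, 3)) × (paths (2, 3) → (12, 12)) = C(5, 2) · C(19, 10) = 10 · 92378 = 923780. Avoidance count = 2704156 − 923780 = 1780376.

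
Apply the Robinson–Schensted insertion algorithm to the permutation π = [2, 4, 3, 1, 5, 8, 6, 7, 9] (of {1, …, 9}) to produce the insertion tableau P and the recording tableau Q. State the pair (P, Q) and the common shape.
P = [1, 3, 5, 6, 7, 9] / [2, 8] / [4];  Q = [1, 2, 5, 6, 8, 9] / [3, 7] / [4];  common shape = (6, 2, 1)

Row-insert the values π_1, π_2, … into P one at a time, bumping the leftmost entry strictly greater than the inserted value down to the next row. The recording tableau Q records, in position (i, j), the step at which that cell was added to P.
  Insert 2 (step 1): P = [2];  Q = [1]
  Insert 4 (step 2): P = [2, 4];  Q = [1, 2]
  Insert 3 (step 3): P = [2, 3] / [4];  Q = [1, 2] / [3]
  Insert 1 (step 4): P = [1, 3] / [2] / [4];  Q = [1, 2] / [3] / [4]
  Insert 5 (step 5): P = [1, 3, 5] / [2] / [4];  Q = [1, 2, 5] / [3] / [4]
  Insert 8 (step 6): P = [1, 3, 5, 8] / [2] / [4];  Q = [1, 2, 5, 6] / [3] / [4]
  Insert 6 (step 7): P = [1, 3, 5, 6] / [2, 8] / [4];  Q = [1, 2, 5, 6] / [3, 7] / [4]
  Insert 7 (step 8): P = [1, 3, 5, 6, 7] / [2, 8] / [4];  Q = [1, 2, 5, 6, 8] / [3, 7] / [4]
  Insert 9 (step 9): P = [1, 3, 5, 6, 7, 9] / [2, 8] / [4];  Q = [1, 2, 5, 6, 8, 9] / [3, 7] / [4]
Final shape: (6, 2, 1).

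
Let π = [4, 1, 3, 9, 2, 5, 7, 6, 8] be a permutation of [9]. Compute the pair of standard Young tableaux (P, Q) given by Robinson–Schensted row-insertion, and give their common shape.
P = [1, 2, 5, 6, 8] / [3, 7] / [4, 9];  Q = [1, 3, 4, 7, 9] / [2, 6] / [5, 8];  common shape = (5, 2, 2)

Row-insert the values π_1, π_2, … into P one at a time, bumping the leftmost entry strictly greater than the inserted value down to the next row. The recording tableau Q records, in position (i, j), the step at which that cell was added to P.
  Insert 4 (step 1): P = [4];  Q = [1]
  Insert 1 (step 2): P = [1] / [4];  Q = [1] / [2]
  Insert 3 (step 3): P = [1, 3] / [4];  Q = [1, 3] / [2]
  Insert 9 (step 4): P = [1, 3, 9] / [4];  Q = [1, 3, 4] / [2]
  Insert 2 (step 5): P = [1, 2, 9] / [3] / [4];  Q = [1, 3, 4] / [2] / [5]
  Insert 5 (step 6): P = [1, 2, 5] / [3, 9] / [4];  Q = [1, 3, 4] / [2, 6] / [5]
  Insert 7 (step 7): P = [1, 2, 5, 7] / [3, 9] / [4];  Q = [1, 3, 4, 7] / [2, 6] / [5]
  Insert 6 (step 8): P = [1, 2, 5, 6] / [3, 7] / [4, 9];  Q = [1, 3, 4, 7] / [2, 6] / [5, 8]
  Insert 8 (step 9): P = [1, 2, 5, 6, 8] / [3, 7] / [4, 9];  Q = [1, 3, 4, 7, 9] / [2, 6] / [5, 8]
Final shape: (5, 2, 2).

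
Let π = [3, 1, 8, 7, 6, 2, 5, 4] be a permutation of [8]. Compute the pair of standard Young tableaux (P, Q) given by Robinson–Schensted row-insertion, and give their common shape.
P = [1, 2, 4] / [3, 5] / [6] / [7] / [8];  Q = [1, 3, 7] / [2, 4] / [5] / [6] / [8];  common shape = (3, 2, 1, 1, 1)

Row-insert the values π_1, π_2, … into P one at a time, bumping the leftmost entry strictly greater than the inserted value down to the next row. The recording tableau Q records, in position (i, j), the step at which that cell was added to P.
  Insert 3 (step 1): P = [3];  Q = [1]
  Insert 1 (step 2): P = [1] / [3];  Q = [1] / [2]
  Insert 8 (step 3): P = [1, 8] / [3];  Q = [1, 3] / [2]
  Insert 7 (step 4): P = [1, 7] / [3, 8];  Q = [1, 3] / [2, 4]
  Insert 6 (step 5): P = [1, 6] / [3, 7] / [8];  Q = [1, 3] / [2, 4] / [5]
  Insert 2 (step 6): P = [1, 2] / [3, 6] / [7] / [8];  Q = [1, 3] / [2, 4] / [5] / [6]
  Insert 5 (step 7): P = [1, 2, 5] / [3, 6] / [7] / [8];  Q = [1, 3, 7] / [2, 4] / [5] / [6]
  Insert 4 (step 8): P = [1, 2, 4] / [3, 5] / [6] / [7] / [8];  Q = [1, 3, 7] / [2, 4] / [5] / [6] / [8]
Final shape: (3, 2, 1, 1, 1).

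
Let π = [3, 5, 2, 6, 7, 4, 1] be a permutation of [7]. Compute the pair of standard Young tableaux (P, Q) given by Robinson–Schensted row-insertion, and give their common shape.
P = [1, 4, 6, 7] / [2, 5] / [3];  Q = [1, 2, 4, 5] / [3, 6] / [7];  common shape = (4, 2, 1)

Row-insert the values π_1, π_2, … into P one at a time, bumping the leftmost entry strictly greater than the inserted value down to the next row. The recording tableau Q records, in position (i, j), the step at which that cell was added to P.
  Insert 3 (step 1): P = [3];  Q = [1]
  Insert 5 (step 2): P = [3, 5];  Q = [1, 2]
  Insert 2 (step 3): P = [2, 5] / [3];  Q = [1, 2] / [3]
  Insert 6 (step 4): P = [2, 5, 6] / [3];  Q = [1, 2, 4] / [3]
  Insert 7 (step 5): P = [2, 5, 6, 7] / [3];  Q = [1, 2, 4, 5] / [3]
  Insert 4 (step 6): P = [2, 4, 6, 7] / [3, 5];  Q = [1, 2, 4, 5] / [3, 6]
  Insert 1 (step 7): P = [1, 4, 6, 7] / [2, 5] / [3];  Q = [1, 2, 4, 5] / [3, 6] / [7]
Final shape: (4, 2, 1).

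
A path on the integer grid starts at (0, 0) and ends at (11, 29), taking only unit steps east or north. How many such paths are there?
Number of paths = 2311801440

A monotone lattice path from (0, 0) to (11, 29) consists of 11 east steps and 29 north steps in some order, so it is determined by which 11 of the 40 steps are east. The count is C(40, 11) = 2311801440.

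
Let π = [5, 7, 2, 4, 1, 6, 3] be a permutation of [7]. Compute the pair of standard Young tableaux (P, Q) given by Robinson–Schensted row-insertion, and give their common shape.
P = [1, 3, 6] / [2, 4] / [5, 7];  Q = [1, 2, 6] / [3, 4] / [5, 7];  common shape = (3, 2, 2)

Row-insert the values π_1, π_2, … into P one at a time, bumping the leftmost entry strictly greater than the inserted value down to the next row. The recording tableau Q records, in position (i, j), the step at which that cell was added to P.
  Insert 5 (step 1): P = [5];  Q = [1]
  Insert 7 (step 2): P = [5, 7];  Q = [1, 2]
  Insert 2 (step 3): P = [2, 7] / [5];  Q = [1, 2] / [3]
  Insert 4 (step 4): P = [2, 4] / [5, 7];  Q = [1, 2] / [3, 4]
  Insert 1 (step 5): P = [1, 4] / [2, 7] / [5];  Q = [1, 2] / [3, 4] / [5]
  Insert 6 (step 6): P = [1, 4, 6] / [2, 7] / [5];  Q = [1, 2, 6] / [3, 4] / [5]
  Insert 3 (step 7): P = [1, 3, 6] / [2, 4] / [5, 7];  Q = [1, 2, 6] / [3, 4] / [5, 7]
Final shape: (3, 2, 2).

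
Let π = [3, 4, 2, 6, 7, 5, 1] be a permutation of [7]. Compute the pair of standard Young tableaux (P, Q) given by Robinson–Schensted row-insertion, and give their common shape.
P = [1, 4, 5, 7] / [2, 6] / [3];  Q = [1, 2, 4, 5] / [3, 6] / [7];  common shape = (4, 2, 1)

Row-insert the values π_1, π_2, … into P one at a time, bumping the leftmost entry strictly greater than the inserted value down to the next row. The recording tableau Q records, in position (i, j), the step at which that cell was added to P.
  Insert 3 (step 1): P = [3];  Q = [1]
  Insert 4 (step 2): P = [3, 4];  Q = [1, 2]
  Insert 2 (step 3): P = [2, 4] / [3];  Q = [1, 2] / [3]
  Insert 6 (step 4): P = [2, 4, 6] / [3];  Q = [1, 2, 4] / [3]
  Insert 7 (step 5): P = [2, 4, 6, 7] / [3];  Q = [1, 2, 4, 5] / [3]
  Insert 5 (step 6): P = [2, 4, 5, 7] / [3, 6];  Q = [1, 2, 4, 5] / [3, 6]
  Insert 1 (step 7): P = [1, 4, 5, 7] / [2, 6] / [3];  Q = [1, 2, 4, 5] / [3, 6] / [7]
Final shape: (4, 2, 1).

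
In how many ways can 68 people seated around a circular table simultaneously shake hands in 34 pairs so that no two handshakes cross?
C_34 = 812944042149730764

These noncrossing handshakes are counted by the Catalan number C_n = (1/(n + 1)) · C(2n, n). For n = 34: C_34 = (1/35) · C(68, 34) = 28453041475240576740/35 = 812944042149730764.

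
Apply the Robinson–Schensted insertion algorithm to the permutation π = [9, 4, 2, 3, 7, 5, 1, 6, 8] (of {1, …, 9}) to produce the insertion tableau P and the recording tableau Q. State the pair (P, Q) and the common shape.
P = [1, 3, 5, 6, 8] / [2, 7] / [4] / [9];  Q = [1, 4, 5, 8, 9] / [2, 6] / [3] / [7];  common shape = (5, 2, 1, 1)

Row-insert the values π_1, π_2, … into P one at a time, bumping the leftmost entry strictly greater than the inserted value down to the next row. The recording tableau Q records, in position (i, j), the step at which that cell was added to P.
  Insert 9 (step 1): P = [9];  Q = [1]
  Insert 4 (step 2): P = [4] / [9];  Q = [1] / [2]
  Insert 2 (step 3): P = [2] / [4] / [9];  Q = [1] / [2] / [3]
  Insert 3 (step 4): P = [2, 3] / [4] / [9];  Q = [1, 4] / [2] / [3]
  Insert 7 (step 5): P = [2, 3, 7] / [4] / [9];  Q = [1, 4, 5] / [2] / [3]
  Insert 5 (step 6): P = [2, 3, 5] / [4, 7] / [9];  Q = [1, 4, 5] / [2, 6] / [3]
  Insert 1 (step 7): P = [1, 3, 5] / [2, 7] / [4] / [9];  Q = [1, 4, 5] / [2, 6] / [3] / [7]
  Insert 6 (step 8): P = [1, 3, 5, 6] / [2, 7] / [4] / [9];  Q = [1, 4, 5, 8] / [2, 6] / [3] / [7]
  Insert 8 (step 9): P = [1, 3, 5, 6, 8] / [2, 7] / [4] / [9];  Q = [1, 4, 5, 8, 9] / [2, 6] / [3] / [7]
Final shape: (5, 2, 1, 1).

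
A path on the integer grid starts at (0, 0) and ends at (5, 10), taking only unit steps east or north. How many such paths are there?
Number of paths = 3003

A monotone lattice path from (0, 0) to (5, 10) consists of 5 east steps and 10 north steps in some order, so it is determined by which 5 of the 15 steps are east. The count is C(15, 5) = 3003.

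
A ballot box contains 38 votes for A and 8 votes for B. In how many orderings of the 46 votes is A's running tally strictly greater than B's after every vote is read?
Strict-lead orderings = 170173575

Total orderings of the 46 votes with 38 for A: C(46, 38) = 260932815. By the Bertrand ballot formula (Cycle Lemma / reflection principle), the number of orderings in which A is strictly ahead of B throughout is (p − q)/(p + q) · C(p + q, p) = (38 − 8)/(38 + 8) · 260932815 = 170173575.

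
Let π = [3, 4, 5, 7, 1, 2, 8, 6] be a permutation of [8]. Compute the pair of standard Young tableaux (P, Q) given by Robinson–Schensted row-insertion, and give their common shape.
P = [1, 2, 5, 6, 8] / [3, 4, 7];  Q = [1, 2, 3, 4, 7] / [5, 6, 8];  common shape = (5, 3)

Row-insert the values π_1, π_2, … into P one at a time, bumping the leftmost entry strictly greater than the inserted value down to the next row. The recording tableau Q records, in position (i, j), the step at which that cell was added to P.
  Insert 3 (step 1): P = [3];  Q = [1]
  Insert 4 (step 2): P = [3, 4];  Q = [1, 2]
  Insert 5 (step 3): P = [3, 4, 5];  Q = [1, 2, 3]
  Insert 7 (step 4): P = [3, 4, 5, 7];  Q = [1, 2, 3, 4]
  Insert 1 (step 5): P = [1, 4, 5, 7] / [3];  Q = [1, 2, 3, 4] / [5]
  Insert 2 (step 6): P = [1, 2, 5, 7] / [3, 4];  Q = [1, 2, 3, 4] / [5, 6]
  Insert 8 (step 7): P = [1, 2, 5, 7, 8] / [3, 4];  Q = [1, 2, 3, 4, 7] / [5, 6]
  Insert 6 (step 8): P = [1, 2, 5, 6, 8] / [3, 4, 7];  Q = [1, 2, 3, 4, 7] / [5, 6, 8]
Final shape: (5, 3).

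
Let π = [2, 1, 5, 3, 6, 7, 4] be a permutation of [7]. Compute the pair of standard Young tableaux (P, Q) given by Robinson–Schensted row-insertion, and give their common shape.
P = [1, 3, 4, 7] / [2, 5, 6];  Q = [1, 3, 5, 6] / [2, 4, 7];  common shape = (4, 3)

Row-insert the values π_1, π_2, … into P one at a time, bumping the leftmost entry strictly greater than the inserted value down to the next row. The recording tableau Q records, in position (i, j), the step at which that cell was added to P.
  Insert 2 (step 1): P = [2];  Q = [1]
  Insert 1 (step 2): P = [1] / [2];  Q = [1] / [2]
  Insert 5 (step 3): P = [1, 5] / [2];  Q = [1, 3] / [2]
  Insert 3 (step 4): P = [1, 3] / [2, 5];  Q = [1, 3] / [2, 4]
  Insert 6 (step 5): P = [1, 3, 6] / [2, 5];  Q = [1, 3, 5] / [2, 4]
  Insert 7 (step 6): P = [1, 3, 6, 7] / [2, 5];  Q = [1, 3, 5, 6] / [2, 4]
  Insert 4 (step 7): P = [1, 3, 4, 7] / [2, 5, 6];  Q = [1, 3, 5, 6] / [2, 4, 7]
Final shape: (4, 3).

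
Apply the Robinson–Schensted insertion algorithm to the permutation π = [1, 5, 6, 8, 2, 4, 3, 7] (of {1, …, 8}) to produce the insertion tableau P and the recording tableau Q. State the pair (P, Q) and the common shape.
P = [1, 2, 3, 7] / [4, 6, 8] / [5];  Q = [1, 2, 3, 4] / [5, 6, 8] / [7];  common shape = (4, 3, 1)

Row-insert the values π_1, π_2, … into P one at a time, bumping the leftmost entry strictly greater than the inserted value down to the next row. The recording tableau Q records, in position (i, j), the step at which that cell was added to P.
  Insert 1 (step 1): P = [1];  Q = [1]
  Insert 5 (step 2): P = [1, 5];  Q = [1, 2]
  Insert 6 (step 3): P = [1, 5, 6];  Q = [1, 2, 3]
  Insert 8 (step 4): P = [1, 5, 6, 8];  Q = [1, 2, 3, 4]
  Insert 2 (step 5): P = [1, 2, 6, 8] / [5];  Q = [1, 2, 3, 4] / [5]
  Insert 4 (step 6): P = [1, 2, 4, 8] / [5, 6];  Q = [1, 2, 3, 4] / [5, 6]
  Insert 3 (step 7): P = [1, 2, 3, 8] / [4, 6] / [5];  Q = [1, 2, 3, 4] / [5, 6] / [7]
  Insert 7 (step 8): P = [1, 2, 3, 7] / [4, 6, 8] / [5];  Q = [1, 2, 3, 4] / [5, 6, 8] / [7]
Final shape: (4, 3, 1).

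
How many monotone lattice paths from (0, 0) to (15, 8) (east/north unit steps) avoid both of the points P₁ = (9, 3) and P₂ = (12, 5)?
Number of paths = 308914

Inclusion–exclusion. Total paths: C(23, 15) = 490314. Through P₁: C(12, 9)·C(11, 6) = 101640. Through P₂: C(17, 12)·C(6, 3) = 123760. Since P₁ is strictly southwest of P₂, a monotone path through both must visit P₁ then P₂; paths through both = C(12, 9)·C(5, 3)·C(6, 3) = 44000. Avoid both = 490314 − 101640 − 123760 + 44000 = 308914.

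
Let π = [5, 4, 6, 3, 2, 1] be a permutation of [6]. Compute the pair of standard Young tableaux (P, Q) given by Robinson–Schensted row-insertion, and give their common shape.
P = [1, 6] / [2] / [3] / [4] / [5];  Q = [1, 3] / [2] / [4] / [5] / [6];  common shape = (2, 1, 1, 1, 1)

Row-insert the values π_1, π_2, … into P one at a time, bumping the leftmost entry strictly greater than the inserted value down to the next row. The recording tableau Q records, in position (i, j), the step at which that cell was added to P.
  Insert 5 (step 1): P = [5];  Q = [1]
  Insert 4 (step 2): P = [4] / [5];  Q = [1] / [2]
  Insert 6 (step 3): P = [4, 6] / [5];  Q = [1, 3] / [2]
  Insert 3 (step 4): P = [3, 6] / [4] / [5];  Q = [1, 3] / [2] / [4]
  Insert 2 (step 5): P = [2, 6] / [3] / [4] / [5];  Q = [1, 3] / [2] / [4] / [5]
  Insert 1 (step 6): P = [1, 6] / [2] / [3] / [4] / [5];  Q = [1, 3] / [2] / [4] / [5] / [6]
Final shape: (2, 1, 1, 1, 1).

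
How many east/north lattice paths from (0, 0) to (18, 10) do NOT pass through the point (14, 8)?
Number of paths = 8326560

Total paths from (0, 0) to (18, 10): C(28, 18) = 13123110. Paths through (14, 8): (paths (0, 0) → (14, 8)) × (paths (14, 8) → (18, 10)) = C(22, 14) · C(6, 4) = 319770 · 15 = 4796550. Avoidance count = 13123110 − 4796550 = 8326560.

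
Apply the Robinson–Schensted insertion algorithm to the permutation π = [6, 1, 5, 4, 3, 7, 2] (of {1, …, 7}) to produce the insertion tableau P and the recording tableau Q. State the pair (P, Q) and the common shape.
P = [1, 2, 7] / [3] / [4] / [5] / [6];  Q = [1, 3, 6] / [2] / [4] / [5] / [7];  common shape = (3, 1, 1, 1, 1)

Row-insert the values π_1, π_2, … into P one at a time, bumping the leftmost entry strictly greater than the inserted value down to the next row. The recording tableau Q records, in position (i, j), the step at which that cell was added to P.
  Insert 6 (step 1): P = [6];  Q = [1]
  Insert 1 (step 2): P = [1] / [6];  Q = [1] / [2]
  Insert 5 (step 3): P = [1, 5] / [6];  Q = [1, 3] / [2]
  Insert 4 (step 4): P = [1, 4] / [5] / [6];  Q = [1, 3] / [2] / [4]
  Insert 3 (step 5): P = [1, 3] / [4] / [5] / [6];  Q = [1, 3] / [2] / [4] / [5]
  Insert 7 (step 6): P = [1, 3, 7] / [4] / [5] / [6];  Q = [1, 3, 6] / [2] / [4] / [5]
  Insert 2 (step 7): P = [1, 2, 7] / [3] / [4] / [5] / [6];  Q = [1, 3, 6] / [2] / [4] / [5] / [7]
Final shape: (3, 1, 1, 1, 1).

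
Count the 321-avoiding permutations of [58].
C_58 = 104088460289122304033498318812080

These 321-avoiding permutations are counted by the Catalan number C_n = (1/(n + 1)) · C(2n, n). For n = 58: C_58 = (1/59) · C(116, 58) = 6141219157058215937976400809912720/59 = 104088460289122304033498318812080.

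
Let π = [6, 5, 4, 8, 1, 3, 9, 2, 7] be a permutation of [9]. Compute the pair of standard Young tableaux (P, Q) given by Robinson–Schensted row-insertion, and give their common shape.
P = [1, 2, 7] / [3, 8, 9] / [4] / [5] / [6];  Q = [1, 4, 7] / [2, 6, 9] / [3] / [5] / [8];  common shape = (3, 3, 1, 1, 1)

Row-insert the values π_1, π_2, … into P one at a time, bumping the leftmost entry strictly greater than the inserted value down to the next row. The recording tableau Q records, in position (i, j), the step at which that cell was added to P.
  Insert 6 (step 1): P = [6];  Q = [1]
  Insert 5 (step 2): P = [5] / [6];  Q = [1] / [2]
  Insert 4 (step 3): P = [4] / [5] / [6];  Q = [1] / [2] / [3]
  Insert 8 (step 4): P = [4, 8] / [5] / [6];  Q = [1, 4] / [2] / [3]
  Insert 1 (step 5): P = [1, 8] / [4] / [5] / [6];  Q = [1, 4] / [2] / [3] / [5]
  Insert 3 (step 6): P = [1, 3] / [4, 8] / [5] / [6];  Q = [1, 4] / [2, 6] / [3] / [5]
  Insert 9 (step 7): P = [1, 3, 9] / [4, 8] / [5] / [6];  Q = [1, 4, 7] / [2, 6] / [3] / [5]
  Insert 2 (step 8): P = [1, 2, 9] / [3, 8] / [4] / [5] / [6];  Q = [1, 4, 7] / [2, 6] / [3] / [5] / [8]
  Insert 7 (step 9): P = [1, 2, 7] / [3, 8, 9] / [4] / [5] / [6];  Q = [1, 4, 7] / [2, 6, 9] / [3] / [5] / [8]
Final shape: (3, 3, 1, 1, 1).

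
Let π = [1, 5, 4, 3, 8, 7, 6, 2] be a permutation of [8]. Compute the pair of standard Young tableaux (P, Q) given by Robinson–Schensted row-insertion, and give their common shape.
P = [1, 2, 6] / [3, 7] / [4, 8] / [5];  Q = [1, 2, 5] / [3, 6] / [4, 7] / [8];  common shape = (3, 2, 2, 1)

Row-insert the values π_1, π_2, … into P one at a time, bumping the leftmost entry strictly greater than the inserted value down to the next row. The recording tableau Q records, in position (i, j), the step at which that cell was added to P.
  Insert 1 (step 1): P = [1];  Q = [1]
  Insert 5 (step 2): P = [1, 5];  Q = [1, 2]
  Insert 4 (step 3): P = [1, 4] / [5];  Q = [1, 2] / [3]
  Insert 3 (step 4): P = [1, 3] / [4] / [5];  Q = [1, 2] / [3] / [4]
  Insert 8 (step 5): P = [1, 3, 8] / [4] / [5];  Q = [1, 2, 5] / [3] / [4]
  Insert 7 (step 6): P = [1, 3, 7] / [4, 8] / [5];  Q = [1, 2, 5] / [3, 6] / [4]
  Insert 6 (step 7): P = [1, 3, 6] / [4, 7] / [5, 8];  Q = [1, 2, 5] / [3, 6] / [4, 7]
  Insert 2 (step 8): P = [1, 2, 6] / [3, 7] / [4, 8] / [5];  Q = [1, 2, 5] / [3, 6] / [4, 7] / [8]
Final shape: (3, 2, 2, 1).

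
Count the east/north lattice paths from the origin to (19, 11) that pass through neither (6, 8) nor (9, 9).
Number of paths = 50529492

Inclusion–exclusion. Total paths: C(30, 19) = 54627300. Through P₁: C(14, 6)·C(16, 13) = 1681680. Through P₂: C(18, 9)·C(12, 10) = 3208920. Since P₁ is strictly southwest of P₂, a monotone path through both must visit P₁ then P₂; paths through both = C(14, 6)·C(4, 3)·C(12, 10) = 792792. Avoid both = 54627300 − 1681680 − 3208920 + 792792 = 50529492.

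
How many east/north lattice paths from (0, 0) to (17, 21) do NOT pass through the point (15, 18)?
Number of paths = 18409560180

Total paths from (0, 0) to (17, 21): C(38, 17) = 28781143380. Paths through (15, 18): (paths (0, 0) → (15, 18)) × (paths (15, 18) → (17, 21)) = C(33, 15) · C(5, 2) = 1037158320 · 10 = 10371583200. Avoidance count = 28781143380 − 10371583200 = 18409560180.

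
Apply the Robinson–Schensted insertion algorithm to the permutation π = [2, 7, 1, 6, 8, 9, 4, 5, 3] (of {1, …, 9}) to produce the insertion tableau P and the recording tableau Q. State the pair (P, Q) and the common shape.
P = [1, 3, 5, 9] / [2, 4, 8] / [6] / [7];  Q = [1, 2, 5, 6] / [3, 4, 8] / [7] / [9];  common shape = (4, 3, 1, 1)

Row-insert the values π_1, π_2, … into P one at a time, bumping the leftmost entry strictly greater than the inserted value down to the next row. The recording tableau Q records, in position (i, j), the step at which that cell was added to P.
  Insert 2 (step 1): P = [2];  Q = [1]
  Insert 7 (step 2): P = [2, 7];  Q = [1, 2]
  Insert 1 (step 3): P = [1, 7] / [2];  Q = [1, 2] / [3]
  Insert 6 (step 4): P = [1, 6] / [2, 7];  Q = [1, 2] / [3, 4]
  Insert 8 (step 5): P = [1, 6, 8] / [2, 7];  Q = [1, 2, 5] / [3, 4]
  Insert 9 (step 6): P = [1, 6, 8, 9] / [2, 7];  Q = [1, 2, 5, 6] / [3, 4]
  Insert 4 (step 7): P = [1, 4, 8, 9] / [2, 6] / [7];  Q = [1, 2, 5, 6] / [3, 4] / [7]
  Insert 5 (step 8): P = [1, 4, 5, 9] / [2, 6, 8] / [7];  Q = [1, 2, 5, 6] / [3, 4, 8] / [7]
  Insert 3 (step 9): P = [1, 3, 5, 9] / [2, 4, 8] / [6] / [7];  Q = [1, 2, 5, 6] / [3, 4, 8] / [7] / [9]
Final shape: (4, 3, 1, 1).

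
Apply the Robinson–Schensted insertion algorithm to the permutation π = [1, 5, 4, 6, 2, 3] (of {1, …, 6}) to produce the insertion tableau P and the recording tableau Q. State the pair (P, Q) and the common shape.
P = [1, 2, 3] / [4, 6] / [5];  Q = [1, 2, 4] / [3, 6] / [5];  common shape = (3, 2, 1)

Row-insert the values π_1, π_2, … into P one at a time, bumping the leftmost entry strictly greater than the inserted value down to the next row. The recording tableau Q records, in position (i, j), the step at which that cell was added to P.
  Insert 1 (step 1): P = [1];  Q = [1]
  Insert 5 (step 2): P = [1, 5];  Q = [1, 2]
  Insert 4 (step 3): P = [1, 4] / [5];  Q = [1, 2] / [3]
  Insert 6 (step 4): P = [1, 4, 6] / [5];  Q = [1, 2, 4] / [3]
  Insert 2 (step 5): P = [1, 2, 6] / [4] / [5];  Q = [1, 2, 4] / [3] / [5]
  Insert 3 (step 6): P = [1, 2, 3] / [4, 6] / [5];  Q = [1, 2, 4] / [3, 6] / [5]
Final shape: (3, 2, 1).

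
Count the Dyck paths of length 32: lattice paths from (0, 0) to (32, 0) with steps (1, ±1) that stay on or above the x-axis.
C_16 = 35357670

These Dyck paths are counted by the Catalan number C_n = (1/(n + 1)) · C(2n, n). For n = 16: C_16 = (1/17) · C(32, 16) = 601080390/17 = 35357670.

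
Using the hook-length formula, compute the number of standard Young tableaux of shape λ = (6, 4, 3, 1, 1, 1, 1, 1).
# SYT of shape (6, 4, 3, 1, 1, 1, 1, 1) = 6361740

Hook-length formula: f^λ = n! / Π hook(c), product over all cells c of the Young diagram. For λ = (6, 4, 3, 1, 1, 1, 1, 1), n = 18 boxes. Hook lengths by row (left-to-right, top-to-bottom): [13, 7, 6, 4, 2, 1]; [10, 4, 3, 1]; [8, 2, 1]; [5]; [4]; [3]; [2]; [1]. Product of hooks = 1006387200. So f^λ = 18! / 1006387200 = 6402373705728000 / 1006387200 = 6361740.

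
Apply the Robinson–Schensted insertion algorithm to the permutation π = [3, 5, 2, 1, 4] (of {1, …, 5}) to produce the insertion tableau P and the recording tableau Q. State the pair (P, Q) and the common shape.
P = [1, 4] / [2, 5] / [3];  Q = [1, 2] / [3, 5] / [4];  common shape = (2, 2, 1)

Row-insert the values π_1, π_2, … into P one at a time, bumping the leftmost entry strictly greater than the inserted value down to the next row. The recording tableau Q records, in position (i, j), the step at which that cell was added to P.
  Insert 3 (step 1): P = [3];  Q = [1]
  Insert 5 (step 2): P = [3, 5];  Q = [1, 2]
  Insert 2 (step 3): P = [2, 5] / [3];  Q = [1, 2] / [3]
  Insert 1 (step 4): P = [1, 5] / [2] / [3];  Q = [1, 2] / [3] / [4]
  Insert 4 (step 5): P = [1, 4] / [2, 5] / [3];  Q = [1, 2] / [3, 5] / [4]
Final shape: (2, 2, 1).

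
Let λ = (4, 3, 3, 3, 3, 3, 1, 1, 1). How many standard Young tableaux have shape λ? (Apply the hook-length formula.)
# SYT of shape (4, 3, 3, 3, 3, 3, 1, 1, 1) = 106696590

Hook-length formula: f^λ = n! / Π hook(c), product over all cells c of the Young diagram. For λ = (4, 3, 3, 3, 3, 3, 1, 1, 1), n = 22 boxes. Hook lengths by row (left-to-right, top-to-bottom): [12, 8, 7, 1]; [10, 6, 5]; [9, 5, 4]; [8, 4, 3]; [7, 3, 2]; [6, 2, 1]; [3]; [2]; [1]. Product of hooks = 10534551552000. So f^λ = 22! / 10534551552000 = 1124000727777607680000 / 10534551552000 = 106696590.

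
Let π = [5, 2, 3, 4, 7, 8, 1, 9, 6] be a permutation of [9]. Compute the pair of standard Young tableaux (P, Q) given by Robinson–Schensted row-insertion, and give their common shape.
P = [1, 3, 4, 6, 8, 9] / [2, 7] / [5];  Q = [1, 3, 4, 5, 6, 8] / [2, 9] / [7];  common shape = (6, 2, 1)

Row-insert the values π_1, π_2, … into P one at a time, bumping the leftmost entry strictly greater than the inserted value down to the next row. The recording tableau Q records, in position (i, j), the step at which that cell was added to P.
  Insert 5 (step 1): P = [5];  Q = [1]
  Insert 2 (step 2): P = [2] / [5];  Q = [1] / [2]
  Insert 3 (step 3): P = [2, 3] / [5];  Q = [1, 3] / [2]
  Insert 4 (step 4): P = [2, 3, 4] / [5];  Q = [1, 3, 4] / [2]
  Insert 7 (step 5): P = [2, 3, 4, 7] / [5];  Q = [1, 3, 4, 5] / [2]
  Insert 8 (step 6): P = [2, 3, 4, 7, 8] / [5];  Q = [1, 3, 4, 5, 6] / [2]
  Insert 1 (step 7): P = [1, 3, 4, 7, 8] / [2] / [5];  Q = [1, 3, 4, 5, 6] / [2] / [7]
  Insert 9 (step 8): P = [1, 3, 4, 7, 8, 9] / [2] / [5];  Q = [1, 3, 4, 5, 6, 8] / [2] / [7]
  Insert 6 (step 9): P = [1, 3, 4, 6, 8, 9] / [2, 7] / [5];  Q = [1, 3, 4, 5, 6, 8] / [2, 9] / [7]
Final shape: (6, 2, 1).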